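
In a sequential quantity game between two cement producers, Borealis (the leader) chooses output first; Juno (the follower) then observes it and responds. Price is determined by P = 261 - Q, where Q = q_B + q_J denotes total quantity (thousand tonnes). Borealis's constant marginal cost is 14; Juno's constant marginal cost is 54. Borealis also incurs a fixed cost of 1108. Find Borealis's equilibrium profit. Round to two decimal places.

9188.13

The follower Juno best-responds to any q_B: π_J = (261 - Q)q_J - 54q_J.
Follower FOC: 207 - q_B - 2q_J = 0, so q_J(q_B) = (207 - q_B)/2.
The leader anticipates this reaction. Substituting into P = 261 - Q gives P = 315/2 - (1/2)q_B, so π_B = (315/2 - (1/2)q_B)q_B - 14q_B.
Leader FOC: 287/2 - q_B = 0, so q_B = 287/2.
Then q_J = (207 - 287/2)/2 = 127/4.
Price P = 261 - 701/4 = 343/4.
Borealis's profit: (343/4 - 14)·(287/2) - 1108 = 9188.1250.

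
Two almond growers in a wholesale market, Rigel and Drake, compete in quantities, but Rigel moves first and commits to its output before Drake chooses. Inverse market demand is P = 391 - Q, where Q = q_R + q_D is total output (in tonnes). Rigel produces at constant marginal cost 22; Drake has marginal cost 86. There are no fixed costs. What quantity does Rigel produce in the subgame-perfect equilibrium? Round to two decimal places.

216.50

The follower Drake best-responds to any q_R: π_D = (391 - Q)q_D - 86q_D.
Follower FOC: 305 - q_R - 2q_D = 0, so q_D(q_R) = (305 - q_R)/2.
The leader anticipates this reaction. Substituting into P = 391 - Q gives P = 477/2 - (1/2)q_R, so π_R = (477/2 - (1/2)q_R)q_R - 22q_R.
Leader FOC: 433/2 - q_R = 0, so q_R = 433/2.
Then q_D = (305 - 433/2)/2 = 177/4.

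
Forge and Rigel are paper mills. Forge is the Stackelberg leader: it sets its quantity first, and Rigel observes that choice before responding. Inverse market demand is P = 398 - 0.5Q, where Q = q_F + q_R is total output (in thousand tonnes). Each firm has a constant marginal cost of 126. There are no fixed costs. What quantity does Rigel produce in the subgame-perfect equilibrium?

136

Solve by backward induction. Given q_F, the follower Rigel maximises π_R = (398 - (1/2)q_F - (1/2)q_R)q_R - 126q_R.
∂π_R/∂q_R = 272 - (1/2)q_F - q_R = 0 gives the reaction function q_R = (272 - (1/2)q_F).
The leader anticipates this reaction. Substituting into P = 398 - 0.5Q gives P = 262 - (1/4)q_F, so π_F = (262 - (1/4)q_F)q_F - 126q_F.
Maximising: ∂π_F/∂q_F = 136 - (1/2)q_F = 0, giving q_F = 272.
Then q_R = (272 - (1/2)·272) = 136.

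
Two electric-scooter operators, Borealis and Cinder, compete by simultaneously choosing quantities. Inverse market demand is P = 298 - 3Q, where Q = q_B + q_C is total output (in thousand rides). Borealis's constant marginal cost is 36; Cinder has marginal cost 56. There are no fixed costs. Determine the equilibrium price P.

Borealis's profit: π_B = (298 - 3Q)q_B - (36q_B). Setting ∂π_B/∂q_B = 0: 262 - 6q_B - 3(q_C) = 0.
Cinder's first-order condition: 242 - 6q_C - 3(q_B) = 0.
Rearranging gives the reaction functions q_B = (262 - 3q_C)/6 and q_C = (242 - 3q_B)/6.
Substituting one into the other gives q_B = 94/3 and q_C = 74/3.
Total output Q = 56, so price P = 298 - 3·56 = 130.

130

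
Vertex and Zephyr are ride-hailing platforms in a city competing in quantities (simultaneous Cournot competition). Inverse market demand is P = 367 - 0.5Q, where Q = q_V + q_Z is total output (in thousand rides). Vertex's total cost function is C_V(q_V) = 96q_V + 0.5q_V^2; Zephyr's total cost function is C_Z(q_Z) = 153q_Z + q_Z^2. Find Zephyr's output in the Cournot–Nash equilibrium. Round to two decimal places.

Vertex's profit: π_V = (367 - 0.5Q)q_V - (96q_V + (1/2)q_V²). Setting ∂π_V/∂q_V = 0: 271 - 2q_V - (1/2)(q_Z) = 0.
Zephyr's first-order condition: 214 - 3q_Z - (1/2)(q_V) = 0.
So q_V = (271 - (1/2)q_Z)/2 and q_Z = (214 - (1/2)q_V)/3.
Solving the pair: q_V = 122.7826, q_Z = 1170/23.

50.87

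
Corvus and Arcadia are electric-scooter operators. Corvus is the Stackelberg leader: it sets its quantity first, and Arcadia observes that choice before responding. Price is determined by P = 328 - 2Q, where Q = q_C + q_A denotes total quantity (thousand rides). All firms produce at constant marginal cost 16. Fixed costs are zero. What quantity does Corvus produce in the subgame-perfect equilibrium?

Solve by backward induction. Given q_C, the follower Arcadia maximises π_A = (328 - 2q_C - 2q_A)q_A - 16q_A.
∂π_A/∂q_A = 312 - 2q_C - 4q_A = 0 gives the reaction function q_A = (312 - 2q_C)/4.
Corvus substitutes q_A(q_C) into its own profit: π_C = q_C(328 - 2q_C - (312 - 2q_C)/2) - 16q_C = (172 - q_C)q_C - 16q_C.
Leader FOC: 156 - 2q_C = 0, so q_C = 78.
Then q_A = (312 - 2·78)/4 = 39.

78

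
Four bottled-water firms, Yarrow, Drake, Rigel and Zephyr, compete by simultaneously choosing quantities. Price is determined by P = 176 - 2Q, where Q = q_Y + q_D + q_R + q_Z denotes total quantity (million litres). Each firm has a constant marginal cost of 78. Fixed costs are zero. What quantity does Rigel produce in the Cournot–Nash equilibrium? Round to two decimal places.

A representative firm's profit is π_i = q_i(176 - 2Q) - 78q_i.
Setting ∂π_i/∂q_i = 0 with rivals' quantities fixed: 98 - 4q_i - 2·Σ_{j≠i} q_j = 0.
With identical firms every q_j equals q_i, so Σ_{j≠i} q_j = 3q_i and 98 = 10q_i, giving q_i = 49/5.

9.80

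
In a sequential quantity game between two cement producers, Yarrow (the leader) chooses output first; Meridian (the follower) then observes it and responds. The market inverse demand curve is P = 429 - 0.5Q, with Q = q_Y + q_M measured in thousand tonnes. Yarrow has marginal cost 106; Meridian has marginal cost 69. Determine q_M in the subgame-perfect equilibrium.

217

The follower Meridian best-responds to any q_Y: π_M = (429 - 0.5Q)q_M - 69q_M.
Follower FOC: 360 - (1/2)q_Y - q_M = 0, so q_M(q_Y) = (360 - (1/2)q_Y).
Yarrow substitutes q_M(q_Y) into its own profit: π_Y = q_Y(429 - (1/2)q_Y - (360 - (1/2)q_Y)/2) - 106q_Y = (249 - (1/4)q_Y)q_Y - 106q_Y.
Leader FOC: 143 - (1/2)q_Y = 0, so q_Y = 286.
Then q_M = (360 - (1/2)·286) = 217.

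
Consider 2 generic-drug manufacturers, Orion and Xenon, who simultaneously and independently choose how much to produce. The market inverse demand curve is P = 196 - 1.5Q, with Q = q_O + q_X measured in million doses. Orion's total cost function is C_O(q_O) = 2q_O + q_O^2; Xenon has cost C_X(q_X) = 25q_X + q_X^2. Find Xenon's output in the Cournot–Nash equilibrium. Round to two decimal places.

24.79

Orion's profit: π_O = (196 - 1.5Q)q_O - (2q_O + q_O²). Setting ∂π_O/∂q_O = 0: 194 - 5q_O - (3/2)(q_X) = 0.
Xenon's first-order condition: 171 - 5q_X - (3/2)(q_O) = 0.
So q_O = (194 - (3/2)q_X)/5 and q_X = (171 - (3/2)q_O)/5.
Solving the pair: q_O = 31.3626, q_X = 24.7912.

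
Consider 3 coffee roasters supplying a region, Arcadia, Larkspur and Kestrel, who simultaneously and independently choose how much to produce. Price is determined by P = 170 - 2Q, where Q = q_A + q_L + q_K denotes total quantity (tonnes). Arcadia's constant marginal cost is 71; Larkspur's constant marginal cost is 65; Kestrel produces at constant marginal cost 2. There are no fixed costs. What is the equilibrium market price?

Arcadia's profit: π_A = (170 - 2Q)q_A - (71q_A). Setting ∂π_A/∂q_A = 0: 99 - 4q_A - 2(q_L + q_K) = 0.
Larkspur's profit: π_L = (170 - 2Q)q_L - (65q_L). Setting ∂π_L/∂q_L = 0: 105 - 4q_L - 2(q_A + q_K) = 0.
Kestrel's first-order condition: 168 - 4q_K - 2(q_A + q_L) = 0.
Adding the 3 first-order conditions: 372 − 8Q = 0, so Q = 93/2.
Back-substituting: q_A = (99 − 93)/2 = 3, q_L = (105 − 93)/2 = 6, q_K = (168 − 93)/2 = 75/2.
Total output Q = 93/2, so price P = 170 - 2·(93/2) = 77.

77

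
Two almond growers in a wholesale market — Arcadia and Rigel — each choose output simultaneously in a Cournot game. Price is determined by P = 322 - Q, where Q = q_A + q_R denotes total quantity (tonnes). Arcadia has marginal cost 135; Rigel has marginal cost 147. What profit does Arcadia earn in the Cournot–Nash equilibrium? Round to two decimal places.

Arcadia's profit: π_A = (322 - Q)q_A - (135q_A). Setting ∂π_A/∂q_A = 0: 187 - 2q_A - (q_R) = 0.
Rigel's first-order condition: 175 - 2q_R - (q_A) = 0.
Best responses: q_A = (187 - q_R)/2, q_R = (175 - q_A)/2.
Solving the pair: q_A = 199/3, q_R = 163/3.
Price P = 322 - 362/3 = 604/3.
Arcadia's profit: (604/3 - 135)·(199/3) = 4400.1111.

4400.11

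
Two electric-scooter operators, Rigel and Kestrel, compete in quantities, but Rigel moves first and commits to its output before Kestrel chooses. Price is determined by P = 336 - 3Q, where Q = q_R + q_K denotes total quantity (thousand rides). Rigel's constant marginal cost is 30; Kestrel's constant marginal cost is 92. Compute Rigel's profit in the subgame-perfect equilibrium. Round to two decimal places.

5642.67

The follower Kestrel best-responds to any q_R: π_K = (336 - 3Q)q_K - 92q_K.
Setting the follower's marginal profit to zero, 244 - 3q_R - 6q_K = 0, i.e. q_K = (244 - 3q_R)/6.
The leader anticipates this reaction. Substituting into P = 336 - 3Q gives P = 214 - (3/2)q_R, so π_R = (214 - (3/2)q_R)q_R - 30q_R.
Leader FOC: 184 - 3q_R = 0, so q_R = 184/3.
Then q_K = (244 - 3·(184/3))/6 = 10.
Price P = 336 - 3·(214/3) = 122.
Rigel's profit: (122 - 30)·(184/3) = 5642.6667.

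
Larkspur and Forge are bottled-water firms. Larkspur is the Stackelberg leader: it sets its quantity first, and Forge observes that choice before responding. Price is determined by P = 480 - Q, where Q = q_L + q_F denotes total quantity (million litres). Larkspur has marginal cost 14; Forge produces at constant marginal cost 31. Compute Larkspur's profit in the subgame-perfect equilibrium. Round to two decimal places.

29161.13

Solve by backward induction. Given q_L, the follower Forge maximises π_F = (480 - q_L - q_F)q_F - 31q_F.
Setting the follower's marginal profit to zero, 449 - q_L - 2q_F = 0, i.e. q_F = (449 - q_L)/2.
The leader anticipates this reaction. Substituting into P = 480 - Q gives P = 511/2 - (1/2)q_L, so π_L = (511/2 - (1/2)q_L)q_L - 14q_L.
The leader's first-order condition 483/2 - q_L = 0 yields q_L = 483/2.
Then q_F = (449 - 483/2)/2 = 415/4.
Price P = 480 - 1381/4 = 539/4.
Larkspur's profit: (539/4 - 14)·(483/2) = 29161.1250.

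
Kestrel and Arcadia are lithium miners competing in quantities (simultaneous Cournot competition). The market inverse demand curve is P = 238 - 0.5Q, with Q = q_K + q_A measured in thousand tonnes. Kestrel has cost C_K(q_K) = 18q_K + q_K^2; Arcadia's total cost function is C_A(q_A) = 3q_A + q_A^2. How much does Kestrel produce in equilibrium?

62

Kestrel's profit: π_K = (238 - 0.5Q)q_K - (18q_K + q_K²). Setting ∂π_K/∂q_K = 0: 220 - 3q_K - (1/2)(q_A) = 0.
Arcadia's first-order condition: 235 - 3q_A - (1/2)(q_K) = 0.
Rearranging gives the reaction functions q_K = (220 - (1/2)q_A)/3 and q_A = (235 - (1/2)q_K)/3.
Substituting one into the other gives q_K = 62 and q_A = 68.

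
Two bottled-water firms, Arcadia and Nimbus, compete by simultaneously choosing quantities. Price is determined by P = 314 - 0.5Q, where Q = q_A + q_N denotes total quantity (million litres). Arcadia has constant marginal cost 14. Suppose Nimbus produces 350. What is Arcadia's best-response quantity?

125

With the rival's output fixed at 350, Arcadia's profit is π_A = (314 - (1/2)·350 - (1/2)q_A)q_A - (14q_A) = (139 - (1/2)q_A)q_A - (14q_A).
∂π_A/∂q_A = 125 - q_A = 0, so q_A = 125.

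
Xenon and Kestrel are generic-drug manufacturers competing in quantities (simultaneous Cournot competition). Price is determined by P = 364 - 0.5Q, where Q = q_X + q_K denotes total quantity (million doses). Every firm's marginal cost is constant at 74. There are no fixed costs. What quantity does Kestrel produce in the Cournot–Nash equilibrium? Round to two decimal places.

193.33

Each firm earns π_i = (364 - 0.5Q)q_i - 74q_i.
Setting ∂π_i/∂q_i = 0 with rivals' quantities fixed: 290 - q_i - (1/2)q_j = 0.
With identical firms every q_j equals q_i, so q_j = q_i and 290 = (3/2)q_i, giving q_i = 580/3.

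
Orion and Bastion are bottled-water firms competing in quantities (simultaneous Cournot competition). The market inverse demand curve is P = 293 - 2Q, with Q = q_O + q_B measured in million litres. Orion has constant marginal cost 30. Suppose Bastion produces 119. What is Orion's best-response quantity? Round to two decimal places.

6.25

With the rival's output fixed at 119, Orion's profit is π_O = (293 - 2·119 - 2q_O)q_O - (30q_O) = (55 - 2q_O)q_O - (30q_O).
∂π_O/∂q_O = 25 - 4q_O = 0, so q_O = 25/4.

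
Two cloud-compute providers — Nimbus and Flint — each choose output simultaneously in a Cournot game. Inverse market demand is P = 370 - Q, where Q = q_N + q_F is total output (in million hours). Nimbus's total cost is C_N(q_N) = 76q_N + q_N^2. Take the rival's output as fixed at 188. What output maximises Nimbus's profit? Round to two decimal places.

With the rival's output fixed at 188, Nimbus's profit is π_N = (370 - 188 - q_N)q_N - (76q_N + q_N²) = (182 - q_N)q_N - (76q_N + q_N²).
∂π_N/∂q_N = 106 - 4q_N = 0, so q_N = 53/2.

26.50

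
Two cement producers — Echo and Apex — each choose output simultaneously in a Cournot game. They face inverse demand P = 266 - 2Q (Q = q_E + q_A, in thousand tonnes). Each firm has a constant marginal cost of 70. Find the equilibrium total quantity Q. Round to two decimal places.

A representative firm's profit is π_i = q_i(266 - 2Q) - 70q_i.
First-order condition (treating rivals' output as given): 196 - 4q_i - 2q_j = 0.
With identical firms every q_j equals q_i, so q_j = q_i and 196 = 6q_i, giving q_i = 98/3.
Total output Q = 98/3 + 98/3 = 196/3.

65.33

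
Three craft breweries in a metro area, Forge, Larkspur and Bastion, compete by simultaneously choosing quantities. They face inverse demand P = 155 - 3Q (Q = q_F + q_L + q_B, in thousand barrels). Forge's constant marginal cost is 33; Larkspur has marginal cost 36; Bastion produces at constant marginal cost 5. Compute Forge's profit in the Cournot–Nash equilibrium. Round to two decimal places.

196.02

Forge's profit: π_F = (155 - 3Q)q_F - (33q_F). Setting ∂π_F/∂q_F = 0: 122 - 6q_F - 3(q_L + q_B) = 0.
Larkspur's first-order condition: 119 - 6q_L - 3(q_F + q_B) = 0.
Bastion's profit: π_B = (155 - 3Q)q_B - (5q_B). Setting ∂π_B/∂q_B = 0: 150 - 6q_B - 3(q_F + q_L) = 0.
Adding the 3 conditions: 391 − 6Q − 6Q = 0, i.e. Q = 391/12.
Back-substituting: q_F = (122 − 391/4)/3 = 97/12, q_L = (119 − 391/4)/3 = 85/12, q_B = (150 − 391/4)/3 = 209/12.
Price P = 155 - 3·(391/12) = 229/4.
Forge's profit: (229/4 - 33)·(97/12) = 196.0208.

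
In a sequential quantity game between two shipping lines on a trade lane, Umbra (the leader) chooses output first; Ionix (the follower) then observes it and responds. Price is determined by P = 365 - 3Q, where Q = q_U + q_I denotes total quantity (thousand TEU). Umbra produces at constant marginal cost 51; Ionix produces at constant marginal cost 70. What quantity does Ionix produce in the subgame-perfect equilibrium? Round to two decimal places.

Solve by backward induction. Given q_U, the follower Ionix maximises π_I = (365 - 3q_U - 3q_I)q_I - 70q_I.
Follower FOC: 295 - 3q_U - 6q_I = 0, so q_I(q_U) = (295 - 3q_U)/6.
Umbra substitutes q_I(q_U) into its own profit: π_U = q_U(365 - 3q_U - (295 - 3q_U)/2) - 51q_U = (435/2 - (3/2)q_U)q_U - 51q_U.
The leader's first-order condition 333/2 - 3q_U = 0 yields q_U = 111/2.
Then q_I = (295 - 3·(111/2))/6 = 257/12.

21.42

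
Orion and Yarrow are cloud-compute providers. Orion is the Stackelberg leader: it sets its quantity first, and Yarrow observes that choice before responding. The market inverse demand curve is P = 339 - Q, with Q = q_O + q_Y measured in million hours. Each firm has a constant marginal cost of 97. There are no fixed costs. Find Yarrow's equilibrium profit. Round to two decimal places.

Solve by backward induction. Given q_O, the follower Yarrow maximises π_Y = (339 - q_O - q_Y)q_Y - 97q_Y.
Setting the follower's marginal profit to zero, 242 - q_O - 2q_Y = 0, i.e. q_Y = (242 - q_O)/2.
Orion substitutes q_Y(q_O) into its own profit: π_O = q_O(339 - q_O - (242 - q_O)/2) - 97q_O = (218 - (1/2)q_O)q_O - 97q_O.
Leader FOC: 121 - q_O = 0, so q_O = 121.
Then q_Y = (242 - 121)/2 = 121/2.
Price P = 339 - 363/2 = 315/2.
Yarrow's profit: (315/2 - 97)·(121/2) = 3660.2500.

3660.25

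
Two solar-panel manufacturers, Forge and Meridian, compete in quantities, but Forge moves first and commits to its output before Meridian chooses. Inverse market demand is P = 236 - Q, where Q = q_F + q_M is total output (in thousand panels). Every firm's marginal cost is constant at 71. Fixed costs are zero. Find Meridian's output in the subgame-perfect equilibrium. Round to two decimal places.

41.25

Solve by backward induction. Given q_F, the follower Meridian maximises π_M = (236 - q_F - q_M)q_M - 71q_M.
Follower FOC: 165 - q_F - 2q_M = 0, so q_M(q_F) = (165 - q_F)/2.
Forge substitutes q_M(q_F) into its own profit: π_F = q_F(236 - q_F - (165 - q_F)/2) - 71q_F = (307/2 - (1/2)q_F)q_F - 71q_F.
The leader's first-order condition 165/2 - q_F = 0 yields q_F = 165/2.
Then q_M = (165 - 165/2)/2 = 165/4.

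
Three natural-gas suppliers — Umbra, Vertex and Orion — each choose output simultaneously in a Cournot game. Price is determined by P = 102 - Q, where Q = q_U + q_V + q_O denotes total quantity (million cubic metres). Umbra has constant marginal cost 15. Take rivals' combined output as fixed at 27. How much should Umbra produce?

30

With rivals' combined output fixed at 27, Umbra's profit is π_U = (102 - 27 - q_U)q_U - (15q_U) = (75 - q_U)q_U - (15q_U).
∂π_U/∂q_U = 60 - 2q_U = 0, so q_U = 30.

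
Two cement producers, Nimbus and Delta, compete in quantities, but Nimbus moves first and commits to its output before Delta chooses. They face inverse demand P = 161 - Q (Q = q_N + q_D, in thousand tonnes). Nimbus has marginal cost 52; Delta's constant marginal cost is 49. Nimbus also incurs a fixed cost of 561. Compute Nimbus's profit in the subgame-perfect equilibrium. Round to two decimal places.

843.50

Solve by backward induction. Given q_N, the follower Delta maximises π_D = (161 - q_N - q_D)q_D - 49q_D.
Setting the follower's marginal profit to zero, 112 - q_N - 2q_D = 0, i.e. q_D = (112 - q_N)/2.
Nimbus substitutes q_D(q_N) into its own profit: π_N = q_N(161 - q_N - (112 - q_N)/2) - 52q_N = (105 - (1/2)q_N)q_N - 52q_N.
The leader's first-order condition 53 - q_N = 0 yields q_N = 53.
Then q_D = (112 - 53)/2 = 59/2.
Price P = 161 - 165/2 = 157/2.
Nimbus's profit: (157/2 - 52)·53 - 561 = 1687/2.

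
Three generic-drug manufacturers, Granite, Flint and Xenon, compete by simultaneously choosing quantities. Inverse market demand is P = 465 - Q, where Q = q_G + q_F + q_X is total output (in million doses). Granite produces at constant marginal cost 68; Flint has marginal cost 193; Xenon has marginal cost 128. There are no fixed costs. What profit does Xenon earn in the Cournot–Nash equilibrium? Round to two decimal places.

7310.25

Granite's profit: π_G = (465 - Q)q_G - (68q_G). Setting ∂π_G/∂q_G = 0: 397 - 2q_G - (q_F + q_X) = 0.
Flint's profit: π_F = (465 - Q)q_F - (193q_F). Setting ∂π_F/∂q_F = 0: 272 - 2q_F - (q_G + q_X) = 0.
Xenon's first-order condition: 337 - 2q_X - (q_G + q_F) = 0.
Adding the 3 first-order conditions: 1006 − 4Q = 0, so Q = 503/2.
Back-substituting: q_G = (397 − 503/2) = 291/2, q_F = (272 − 503/2) = 41/2, q_X = (337 − 503/2) = 171/2.
Price P = 465 - 503/2 = 427/2.
Xenon's profit: (427/2 - 128)·(171/2) = 7310.2500.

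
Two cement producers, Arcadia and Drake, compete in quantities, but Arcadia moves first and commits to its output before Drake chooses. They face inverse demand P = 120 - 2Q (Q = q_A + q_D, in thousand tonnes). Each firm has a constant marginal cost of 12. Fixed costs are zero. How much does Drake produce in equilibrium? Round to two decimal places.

13.50

Solve by backward induction. Given q_A, the follower Drake maximises π_D = (120 - 2q_A - 2q_D)q_D - 12q_D.
Follower FOC: 108 - 2q_A - 4q_D = 0, so q_D(q_A) = (108 - 2q_A)/4.
The leader anticipates this reaction. Substituting into P = 120 - 2Q gives P = 66 - q_A, so π_A = (66 - q_A)q_A - 12q_A.
Maximising: ∂π_A/∂q_A = 54 - 2q_A = 0, giving q_A = 27.
Then q_D = (108 - 2·27)/4 = 27/2.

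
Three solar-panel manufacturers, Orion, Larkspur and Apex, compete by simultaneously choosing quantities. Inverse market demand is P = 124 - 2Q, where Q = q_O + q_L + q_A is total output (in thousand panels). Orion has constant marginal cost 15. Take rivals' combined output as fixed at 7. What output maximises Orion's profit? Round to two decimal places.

23.75

With rivals' combined output fixed at 7, Orion's profit is π_O = (124 - 2·7 - 2q_O)q_O - (15q_O) = (110 - 2q_O)q_O - (15q_O).
∂π_O/∂q_O = 95 - 4q_O = 0, so q_O = 95/4.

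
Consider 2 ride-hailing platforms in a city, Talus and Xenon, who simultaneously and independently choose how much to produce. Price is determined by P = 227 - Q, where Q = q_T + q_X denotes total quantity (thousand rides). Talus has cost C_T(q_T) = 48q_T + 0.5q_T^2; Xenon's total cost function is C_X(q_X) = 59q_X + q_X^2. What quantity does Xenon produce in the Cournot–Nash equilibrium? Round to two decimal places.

29.55

Talus's profit: π_T = (227 - Q)q_T - (48q_T + (1/2)q_T²). Setting ∂π_T/∂q_T = 0: 179 - 3q_T - (q_X) = 0.
Xenon's first-order condition: 168 - 4q_X - (q_T) = 0.
Rearranging gives the reaction functions q_T = (179 - q_X)/3 and q_X = (168 - q_T)/4.
Solving the pair: q_T = 548/11, q_X = 325/11.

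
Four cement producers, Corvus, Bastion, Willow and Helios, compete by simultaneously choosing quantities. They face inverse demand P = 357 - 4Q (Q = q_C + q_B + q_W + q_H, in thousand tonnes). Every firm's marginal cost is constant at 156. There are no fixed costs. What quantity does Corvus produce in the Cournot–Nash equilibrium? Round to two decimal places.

10.05

A representative firm's profit is π_i = q_i(357 - 4Q) - 156q_i.
First-order condition (treating rivals' output as given): 201 - 8q_i - 4·Σ_{j≠i} q_j = 0.
With identical firms every q_j equals q_i, so Σ_{j≠i} q_j = 3q_i and 201 = 20q_i, giving q_i = 201/20.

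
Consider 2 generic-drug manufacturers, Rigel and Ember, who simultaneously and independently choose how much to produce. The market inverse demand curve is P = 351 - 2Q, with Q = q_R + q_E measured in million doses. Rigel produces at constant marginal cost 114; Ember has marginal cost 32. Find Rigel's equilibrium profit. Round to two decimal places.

Rigel's profit: π_R = (351 - 2Q)q_R - (114q_R). Setting ∂π_R/∂q_R = 0: 237 - 4q_R - 2(q_E) = 0.
Ember's profit: π_E = (351 - 2Q)q_E - (32q_E). Setting ∂π_E/∂q_E = 0: 319 - 4q_E - 2(q_R) = 0.
Best responses: q_R = (237 - 2q_E)/4, q_E = (319 - 2q_R)/4.
Solving the pair: q_R = 155/6, q_E = 401/6.
Price P = 351 - 2·(278/3) = 497/3.
Rigel's profit: (497/3 - 114)·(155/6) = 1334.7222.

1334.72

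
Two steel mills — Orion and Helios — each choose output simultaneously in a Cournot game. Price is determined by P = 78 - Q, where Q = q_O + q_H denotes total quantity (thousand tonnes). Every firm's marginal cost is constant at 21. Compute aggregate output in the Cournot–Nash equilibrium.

Each firm earns π_i = (78 - Q)q_i - 21q_i.
Setting ∂π_i/∂q_i = 0 with rivals' quantities fixed: 57 - 2q_i - q_j = 0.
By symmetry each firm produces the same amount; substituting q_j = q_i yields q_i = 57/3 = 19.
Total output Q = 19 + 19 = 38.

38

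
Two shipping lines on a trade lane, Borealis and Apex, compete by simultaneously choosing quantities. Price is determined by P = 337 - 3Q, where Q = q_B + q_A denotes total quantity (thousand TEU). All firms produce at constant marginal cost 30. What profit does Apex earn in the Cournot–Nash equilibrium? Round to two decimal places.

3490.70

Each firm earns π_i = (337 - 3Q)q_i - 30q_i.
Setting ∂π_i/∂q_i = 0 with rivals' quantities fixed: 307 - 6q_i - 3q_j = 0.
With identical firms every q_j equals q_i, so q_j = q_i and 307 = 9q_i, giving q_i = 307/9.
Price P = 337 - 3·(614/9) = 397/3.
Apex's profit: (397/3 - 30)·(307/9) = 3490.7037.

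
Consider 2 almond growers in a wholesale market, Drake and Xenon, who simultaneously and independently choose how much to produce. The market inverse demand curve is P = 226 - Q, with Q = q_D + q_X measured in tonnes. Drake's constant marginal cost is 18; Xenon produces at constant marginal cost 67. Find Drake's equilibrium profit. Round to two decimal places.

Drake's profit: π_D = (226 - Q)q_D - (18q_D). Setting ∂π_D/∂q_D = 0: 208 - 2q_D - (q_X) = 0.
Xenon's profit: π_X = (226 - Q)q_X - (67q_X). Setting ∂π_X/∂q_X = 0: 159 - 2q_X - (q_D) = 0.
So q_D = (208 - q_X)/2 and q_X = (159 - q_D)/2.
Substituting one into the other gives q_D = 257/3 and q_X = 110/3.
Price P = 226 - 367/3 = 311/3.
Drake's profit: (311/3 - 18)·(257/3) = 7338.7778.

7338.78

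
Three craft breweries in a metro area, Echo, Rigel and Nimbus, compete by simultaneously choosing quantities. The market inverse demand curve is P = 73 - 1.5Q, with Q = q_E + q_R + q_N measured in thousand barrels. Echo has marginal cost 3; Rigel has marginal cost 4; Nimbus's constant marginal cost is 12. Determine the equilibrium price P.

23

Echo's profit: π_E = (73 - 1.5Q)q_E - (3q_E). Setting ∂π_E/∂q_E = 0: 70 - 3q_E - (3/2)(q_R + q_N) = 0.
Rigel's first-order condition: 69 - 3q_R - (3/2)(q_E + q_N) = 0.
Nimbus's profit: π_N = (73 - 1.5Q)q_N - (12q_N). Setting ∂π_N/∂q_N = 0: 61 - 3q_N - (3/2)(q_E + q_R) = 0.
Adding the 3 conditions: 200 − 3Q − 3Q = 0, i.e. Q = 100/3.
Back-substituting: q_E = (70 − 50)/(3/2) = 40/3, q_R = (69 − 50)/(3/2) = 38/3, q_N = (61 − 50)/(3/2) = 22/3.
Total output Q = 100/3, so price P = 73 - (3/2)·(100/3) = 23.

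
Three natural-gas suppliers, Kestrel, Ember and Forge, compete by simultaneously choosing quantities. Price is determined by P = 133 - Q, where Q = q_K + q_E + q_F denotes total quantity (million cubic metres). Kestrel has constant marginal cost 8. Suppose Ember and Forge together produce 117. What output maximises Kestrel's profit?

With rivals' combined output fixed at 117, Kestrel's profit is π_K = (133 - 117 - q_K)q_K - (8q_K) = (16 - q_K)q_K - (8q_K).
∂π_K/∂q_K = 8 - 2q_K = 0, so q_K = 4.

4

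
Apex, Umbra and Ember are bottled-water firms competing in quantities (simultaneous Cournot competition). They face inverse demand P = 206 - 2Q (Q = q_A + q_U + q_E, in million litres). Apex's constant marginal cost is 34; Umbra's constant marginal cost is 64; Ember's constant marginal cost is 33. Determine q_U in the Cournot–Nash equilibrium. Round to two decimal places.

Apex's profit: π_A = (206 - 2Q)q_A - (34q_A). Setting ∂π_A/∂q_A = 0: 172 - 4q_A - 2(q_U + q_E) = 0.
Umbra's profit: π_U = (206 - 2Q)q_U - (64q_U). Setting ∂π_U/∂q_U = 0: 142 - 4q_U - 2(q_A + q_E) = 0.
Ember's profit: π_E = (206 - 2Q)q_E - (33q_E). Setting ∂π_E/∂q_E = 0: 173 - 4q_E - 2(q_A + q_U) = 0.
Summing all 3 equations gives 487 − 8Q = 0, hence Q = 487/8.
Back-substituting: q_A = (172 − 487/4)/2 = 201/8, q_U = (142 − 487/4)/2 = 81/8, q_E = (173 − 487/4)/2 = 205/8.

10.13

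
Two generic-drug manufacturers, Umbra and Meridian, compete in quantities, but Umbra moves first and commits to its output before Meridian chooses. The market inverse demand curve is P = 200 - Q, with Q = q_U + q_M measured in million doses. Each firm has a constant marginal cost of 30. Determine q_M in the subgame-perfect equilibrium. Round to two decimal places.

The follower Meridian best-responds to any q_U: π_M = (200 - Q)q_M - 30q_M.
Follower FOC: 170 - q_U - 2q_M = 0, so q_M(q_U) = (170 - q_U)/2.
The leader anticipates this reaction. Substituting into P = 200 - Q gives P = 115 - (1/2)q_U, so π_U = (115 - (1/2)q_U)q_U - 30q_U.
Maximising: ∂π_U/∂q_U = 85 - q_U = 0, giving q_U = 85.
Then q_M = (170 - 85)/2 = 85/2.

42.50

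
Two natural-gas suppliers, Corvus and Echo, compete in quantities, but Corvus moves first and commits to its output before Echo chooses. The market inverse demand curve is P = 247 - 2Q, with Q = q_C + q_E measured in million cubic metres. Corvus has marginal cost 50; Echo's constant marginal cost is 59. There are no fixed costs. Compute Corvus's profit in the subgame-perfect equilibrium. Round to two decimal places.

2652.25

The follower Echo best-responds to any q_C: π_E = (247 - 2Q)q_E - 59q_E.
Setting the follower's marginal profit to zero, 188 - 2q_C - 4q_E = 0, i.e. q_E = (188 - 2q_C)/4.
Corvus substitutes q_E(q_C) into its own profit: π_C = q_C(247 - 2q_C - (188 - 2q_C)/2) - 50q_C = (153 - q_C)q_C - 50q_C.
Leader FOC: 103 - 2q_C = 0, so q_C = 103/2.
Then q_E = (188 - 2·(103/2))/4 = 85/4.
Price P = 247 - 2·(291/4) = 203/2.
Corvus's profit: (203/2 - 50)·(103/2) = 2652.2500.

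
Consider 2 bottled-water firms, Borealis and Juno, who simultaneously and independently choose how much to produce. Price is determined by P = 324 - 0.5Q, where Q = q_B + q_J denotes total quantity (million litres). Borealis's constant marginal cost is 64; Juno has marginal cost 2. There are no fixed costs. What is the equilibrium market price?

130

Borealis's profit: π_B = (324 - 0.5Q)q_B - (64q_B). Setting ∂π_B/∂q_B = 0: 260 - q_B - (1/2)(q_J) = 0.
Juno's first-order condition: 322 - q_J - (1/2)(q_B) = 0.
So q_B = (260 - (1/2)q_J) and q_J = (322 - (1/2)q_B).
Solving the pair: q_B = 132, q_J = 256.
Total output Q = 388, so price P = 324 - (1/2)·388 = 130.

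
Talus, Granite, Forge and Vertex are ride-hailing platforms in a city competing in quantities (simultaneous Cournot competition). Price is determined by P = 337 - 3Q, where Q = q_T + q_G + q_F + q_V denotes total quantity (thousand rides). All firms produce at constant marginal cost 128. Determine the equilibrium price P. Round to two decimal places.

169.80

A representative firm's profit is π_i = q_i(337 - 3Q) - 128q_i.
First-order condition (treating rivals' output as given): 209 - 6q_i - 3·Σ_{j≠i} q_j = 0.
By symmetry each firm produces the same amount; substituting Σ_{j≠i} q_j = 3q_i yields q_i = 209/15.
Total output Q = 836/15, so price P = 337 - 3·(836/15) = 849/5.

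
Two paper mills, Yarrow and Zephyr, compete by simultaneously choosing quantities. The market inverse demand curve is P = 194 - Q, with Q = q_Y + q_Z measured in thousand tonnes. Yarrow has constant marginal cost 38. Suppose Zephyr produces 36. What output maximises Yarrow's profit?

60

With the rival's output fixed at 36, Yarrow's profit is π_Y = (194 - 36 - q_Y)q_Y - (38q_Y) = (158 - q_Y)q_Y - (38q_Y).
∂π_Y/∂q_Y = 120 - 2q_Y = 0, so q_Y = 60.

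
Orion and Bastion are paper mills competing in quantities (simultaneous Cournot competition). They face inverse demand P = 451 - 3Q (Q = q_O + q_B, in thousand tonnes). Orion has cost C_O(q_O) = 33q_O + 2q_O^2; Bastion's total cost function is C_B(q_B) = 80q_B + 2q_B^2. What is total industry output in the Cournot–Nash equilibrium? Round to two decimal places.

60.69

Orion's profit: π_O = (451 - 3Q)q_O - (33q_O + 2q_O²). Setting ∂π_O/∂q_O = 0: 418 - 10q_O - 3(q_B) = 0.
Bastion's first-order condition: 371 - 10q_B - 3(q_O) = 0.
Best responses: q_O = (418 - 3q_B)/10, q_B = (371 - 3q_O)/10.
Substituting one into the other gives q_O = 33.7033 and q_B = 26.9890.
Total output Q = 33.7033 + 26.9890 = 789/13.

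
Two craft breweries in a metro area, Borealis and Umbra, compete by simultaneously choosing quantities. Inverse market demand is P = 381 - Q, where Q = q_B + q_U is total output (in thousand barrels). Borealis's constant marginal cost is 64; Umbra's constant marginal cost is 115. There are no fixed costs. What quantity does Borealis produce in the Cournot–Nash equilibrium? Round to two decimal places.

Borealis's profit: π_B = (381 - Q)q_B - (64q_B). Setting ∂π_B/∂q_B = 0: 317 - 2q_B - (q_U) = 0.
Umbra's profit: π_U = (381 - Q)q_U - (115q_U). Setting ∂π_U/∂q_U = 0: 266 - 2q_U - (q_B) = 0.
Rearranging gives the reaction functions q_B = (317 - q_U)/2 and q_U = (266 - q_B)/2.
Substituting one into the other gives q_B = 368/3 and q_U = 215/3.

122.67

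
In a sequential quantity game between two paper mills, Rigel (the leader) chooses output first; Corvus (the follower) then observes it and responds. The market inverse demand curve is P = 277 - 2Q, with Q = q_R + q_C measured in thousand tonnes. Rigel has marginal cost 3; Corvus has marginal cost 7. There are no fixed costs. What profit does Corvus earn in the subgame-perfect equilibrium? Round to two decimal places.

2145.13

The follower Corvus best-responds to any q_R: π_C = (277 - 2Q)q_C - 7q_C.
Follower FOC: 270 - 2q_R - 4q_C = 0, so q_C(q_R) = (270 - 2q_R)/4.
The leader anticipates this reaction. Substituting into P = 277 - 2Q gives P = 142 - q_R, so π_R = (142 - q_R)q_R - 3q_R.
Maximising: ∂π_R/∂q_R = 139 - 2q_R = 0, giving q_R = 139/2.
Then q_C = (270 - 2·(139/2))/4 = 131/4.
Price P = 277 - 2·(409/4) = 145/2.
Corvus's profit: (145/2 - 7)·(131/4) = 2145.1250.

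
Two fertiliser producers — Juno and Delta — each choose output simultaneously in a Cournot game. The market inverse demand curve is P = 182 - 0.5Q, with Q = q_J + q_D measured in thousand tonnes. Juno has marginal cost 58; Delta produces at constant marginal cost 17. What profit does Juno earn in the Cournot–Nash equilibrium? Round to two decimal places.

Juno's profit: π_J = (182 - 0.5Q)q_J - (58q_J). Setting ∂π_J/∂q_J = 0: 124 - q_J - (1/2)(q_D) = 0.
Delta's profit: π_D = (182 - 0.5Q)q_D - (17q_D). Setting ∂π_D/∂q_D = 0: 165 - q_D - (1/2)(q_J) = 0.
So q_J = (124 - (1/2)q_D) and q_D = (165 - (1/2)q_J).
Solving the pair: q_J = 166/3, q_D = 412/3.
Price P = 182 - (1/2)·(578/3) = 257/3.
Juno's profit: (257/3 - 58)·(166/3) = 1530.8889.

1530.89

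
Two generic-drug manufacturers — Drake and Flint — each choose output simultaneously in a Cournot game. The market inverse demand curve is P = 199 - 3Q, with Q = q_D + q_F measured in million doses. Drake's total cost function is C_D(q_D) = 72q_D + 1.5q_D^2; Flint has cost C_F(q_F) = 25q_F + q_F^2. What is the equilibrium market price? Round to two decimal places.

Drake's profit: π_D = (199 - 3Q)q_D - (72q_D + (3/2)q_D²). Setting ∂π_D/∂q_D = 0: 127 - 9q_D - 3(q_F) = 0.
Flint's first-order condition: 174 - 8q_F - 3(q_D) = 0.
So q_D = (127 - 3q_F)/9 and q_F = (174 - 3q_D)/8.
Substituting one into the other gives q_D = 494/63 and q_F = 395/21.
Total output Q = 1679/63, so price P = 199 - 3·(1679/63) = 119.0476.

119.05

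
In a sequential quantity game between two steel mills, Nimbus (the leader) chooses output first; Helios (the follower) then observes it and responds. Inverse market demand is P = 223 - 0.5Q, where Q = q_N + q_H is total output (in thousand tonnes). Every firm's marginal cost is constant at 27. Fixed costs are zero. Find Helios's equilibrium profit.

Solve by backward induction. Given q_N, the follower Helios maximises π_H = (223 - (1/2)q_N - (1/2)q_H)q_H - 27q_H.
Setting the follower's marginal profit to zero, 196 - (1/2)q_N - q_H = 0, i.e. q_H = (196 - (1/2)q_N).
The leader anticipates this reaction. Substituting into P = 223 - 0.5Q gives P = 125 - (1/4)q_N, so π_N = (125 - (1/4)q_N)q_N - 27q_N.
The leader's first-order condition 98 - (1/2)q_N = 0 yields q_N = 196.
Then q_H = (196 - (1/2)·196) = 98.
Price P = 223 - (1/2)·294 = 76.
Helios's profit: (76 - 27)·98 = 4802.

4802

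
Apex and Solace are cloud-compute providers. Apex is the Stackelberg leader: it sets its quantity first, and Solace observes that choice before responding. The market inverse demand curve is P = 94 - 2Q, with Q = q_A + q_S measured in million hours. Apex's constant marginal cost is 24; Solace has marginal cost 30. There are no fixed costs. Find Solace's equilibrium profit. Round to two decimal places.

Solve by backward induction. Given q_A, the follower Solace maximises π_S = (94 - 2q_A - 2q_S)q_S - 30q_S.
∂π_S/∂q_S = 64 - 2q_A - 4q_S = 0 gives the reaction function q_S = (64 - 2q_A)/4.
Apex substitutes q_S(q_A) into its own profit: π_A = q_A(94 - 2q_A - (64 - 2q_A)/2) - 24q_A = (62 - q_A)q_A - 24q_A.
The leader's first-order condition 38 - 2q_A = 0 yields q_A = 19.
Then q_S = (64 - 2·19)/4 = 13/2.
Price P = 94 - 2·(51/2) = 43.
Solace's profit: (43 - 30)·(13/2) = 169/2.

84.50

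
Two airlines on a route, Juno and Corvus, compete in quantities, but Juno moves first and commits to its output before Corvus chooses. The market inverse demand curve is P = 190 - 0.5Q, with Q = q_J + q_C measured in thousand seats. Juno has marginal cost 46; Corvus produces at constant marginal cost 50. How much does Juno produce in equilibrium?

The follower Corvus best-responds to any q_J: π_C = (190 - 0.5Q)q_C - 50q_C.
Setting the follower's marginal profit to zero, 140 - (1/2)q_J - q_C = 0, i.e. q_C = (140 - (1/2)q_J).
The leader anticipates this reaction. Substituting into P = 190 - 0.5Q gives P = 120 - (1/4)q_J, so π_J = (120 - (1/4)q_J)q_J - 46q_J.
The leader's first-order condition 74 - (1/2)q_J = 0 yields q_J = 148.
Then q_C = (140 - (1/2)·148) = 66.

148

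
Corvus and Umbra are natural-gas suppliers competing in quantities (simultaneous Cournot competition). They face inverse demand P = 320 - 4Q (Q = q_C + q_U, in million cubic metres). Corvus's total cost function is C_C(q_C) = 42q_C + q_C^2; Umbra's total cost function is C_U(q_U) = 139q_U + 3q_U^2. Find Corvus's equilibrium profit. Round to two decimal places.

Corvus's profit: π_C = (320 - 4Q)q_C - (42q_C + q_C²). Setting ∂π_C/∂q_C = 0: 278 - 10q_C - 4(q_U) = 0.
Umbra's first-order condition: 181 - 14q_U - 4(q_C) = 0.
So q_C = (278 - 4q_U)/10 and q_U = (181 - 4q_C)/14.
Solving the pair: q_C = 792/31, q_U = 349/62.
Price P = 320 - 4·(1933/62) = 195.2903.
Corvus's profit: 195.2903·(792/31) - 42·(792/31) - (792/31)² = 3263.6004.

3263.60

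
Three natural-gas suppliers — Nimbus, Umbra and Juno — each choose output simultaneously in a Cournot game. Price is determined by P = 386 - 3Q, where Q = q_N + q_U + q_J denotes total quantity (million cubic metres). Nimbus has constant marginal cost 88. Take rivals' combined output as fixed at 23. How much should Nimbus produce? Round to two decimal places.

With rivals' combined output fixed at 23, Nimbus's profit is π_N = (386 - 3·23 - 3q_N)q_N - (88q_N) = (317 - 3q_N)q_N - (88q_N).
∂π_N/∂q_N = 229 - 6q_N = 0, so q_N = 229/6.

38.17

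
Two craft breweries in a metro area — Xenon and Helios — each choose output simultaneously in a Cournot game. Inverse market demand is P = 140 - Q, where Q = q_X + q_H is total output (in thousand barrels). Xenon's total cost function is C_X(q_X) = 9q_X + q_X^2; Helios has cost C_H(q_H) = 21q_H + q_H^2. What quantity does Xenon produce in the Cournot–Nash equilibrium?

Xenon's profit: π_X = (140 - Q)q_X - (9q_X + q_X²). Setting ∂π_X/∂q_X = 0: 131 - 4q_X - (q_H) = 0.
Helios's profit: π_H = (140 - Q)q_H - (21q_H + q_H²). Setting ∂π_H/∂q_H = 0: 119 - 4q_H - (q_X) = 0.
Best responses: q_X = (131 - q_H)/4, q_H = (119 - q_X)/4.
Substituting one into the other gives q_X = 27 and q_H = 23.

27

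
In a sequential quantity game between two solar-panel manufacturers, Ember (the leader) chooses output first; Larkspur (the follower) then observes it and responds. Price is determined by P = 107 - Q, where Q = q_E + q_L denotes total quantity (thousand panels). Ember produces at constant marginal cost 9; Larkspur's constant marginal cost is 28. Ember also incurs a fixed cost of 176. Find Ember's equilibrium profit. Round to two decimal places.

1535.13

Solve by backward induction. Given q_E, the follower Larkspur maximises π_L = (107 - q_E - q_L)q_L - 28q_L.
∂π_L/∂q_L = 79 - q_E - 2q_L = 0 gives the reaction function q_L = (79 - q_E)/2.
The leader anticipates this reaction. Substituting into P = 107 - Q gives P = 135/2 - (1/2)q_E, so π_E = (135/2 - (1/2)q_E)q_E - 9q_E.
The leader's first-order condition 117/2 - q_E = 0 yields q_E = 117/2.
Then q_L = (79 - 117/2)/2 = 41/4.
Price P = 107 - 275/4 = 153/4.
Ember's profit: (153/4 - 9)·(117/2) - 176 = 1535.1250.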